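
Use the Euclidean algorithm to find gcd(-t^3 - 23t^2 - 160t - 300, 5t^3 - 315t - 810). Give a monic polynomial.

t + 3

Apply the Euclidean algorithm:
  -t^3 - 23t^2 - 160t - 300 = (-1/5)(5t^3 - 315t - 810) + (-23t^2 - 223t - 462)
  5t^3 - 315t - 810 = (-(5/23)t + 1115/529)(-23t^2 - 223t - 462) + ((28880/529)t + 86640/529)
  -23t^2 - 223t - 462 = (-(12167/28880)t - 40733/14440)((28880/529)t + 86640/529) + (0)
Last nonzero remainder: (28880/529)t + 86640/529. Dividing through by 28880/529 gives the monic gcd t + 3.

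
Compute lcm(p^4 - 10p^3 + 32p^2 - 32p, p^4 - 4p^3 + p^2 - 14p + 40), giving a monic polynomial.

p^6 - 8p^5 + 17p^4 - 18p^3 + 96p^2 - 160p

Apply the Euclidean algorithm:
  p^4 - 10p^3 + 32p^2 - 32p = (p^4 - 4p^3 + p^2 - 14p + 40) + (-6p^3 + 31p^2 - 18p - 40)
  p^4 - 4p^3 + p^2 - 14p + 40 = (-(1/6)p - 7/36)(-6p^3 + 31p^2 - 18p - 40) + ((145/36)p^2 - (145/6)p + 290/9)
  -6p^3 + 31p^2 - 18p - 40 = (-(216/145)p - 36/29)((145/36)p^2 - (145/6)p + 290/9) + (0)
Last nonzero remainder: (145/36)p^2 - (145/6)p + 290/9. Dividing through by 145/36 gives the monic gcd p^2 - 6p + 8.
Then lcm(f, g) = f·g / gcd(f, g); expanding and making the result monic gives the answer.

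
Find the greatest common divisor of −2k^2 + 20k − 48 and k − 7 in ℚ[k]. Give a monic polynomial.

1

By polynomial division,
  −2k^2 + 20k − 48 = (−2k + 6)(k − 7) + (−6)
  k − 7 = (−(1/6)k + 7/6)(−6) + (0)
The last nonzero remainder is the constant −6, so the polynomials are coprime and gcd = 1.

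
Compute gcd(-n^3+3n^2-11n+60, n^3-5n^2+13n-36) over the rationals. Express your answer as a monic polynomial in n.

n-4

Repeated division with remainder:
  -n^3+3n^2-11n+60 = (-1)(n^3-5n^2+13n-36) + (-2n^2+2n+24)
  n^3-5n^2+13n-36 = (-(1/2)n+2)(-2n^2+2n+24) + (21n-84)
  -2n^2+2n+24 = (-(2/21)n-2/7)(21n-84) + (0)
Last nonzero remainder: 21n-84. Dividing through by 21 gives the monic gcd n-4.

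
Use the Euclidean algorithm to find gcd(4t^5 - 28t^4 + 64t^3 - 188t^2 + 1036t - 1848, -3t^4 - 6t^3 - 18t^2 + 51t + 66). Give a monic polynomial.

t^2 + 3t + 11

Euclidean algorithm in ℚ[t]:
  4t^5 - 28t^4 + 64t^3 - 188t^2 + 1036t - 1848 = (-(4/3)t + 12)(-3t^4 - 6t^3 - 18t^2 + 51t + 66) + (112t^3 + 96t^2 + 512t - 2640)
  -3t^4 - 6t^3 - 18t^2 + 51t + 66 = (-(3/112)t - 3/98)(112t^3 + 96t^2 + 512t - 2640) + (-(66/49)t^2 - (198/49)t - 726/49)
  112t^3 + 96t^2 + 512t - 2640 = (-(2744/33)t + 1960/11)(-(66/49)t^2 - (198/49)t - 726/49) + (0)
Last nonzero remainder: -(66/49)t^2 - (198/49)t - 726/49. Dividing through by -66/49 gives the monic gcd t^2 + 3t + 11.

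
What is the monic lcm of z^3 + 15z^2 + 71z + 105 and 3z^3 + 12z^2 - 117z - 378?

z^4 + 9z^3 - 19z^2 - 321z - 630

Euclidean algorithm in ℚ[z]:
  z^3 + 15z^2 + 71z + 105 = (1/3)(3z^3 + 12z^2 - 117z - 378) + (11z^2 + 110z + 231)
  3z^3 + 12z^2 - 117z - 378 = ((3/11)z - 18/11)(11z^2 + 110z + 231) + (0)
Last nonzero remainder: 11z^2 + 110z + 231. Dividing through by 11 gives the monic gcd z^2 + 10z + 21.
Then lcm(f, g) = f·g / gcd(f, g); expanding and making the result monic gives the answer.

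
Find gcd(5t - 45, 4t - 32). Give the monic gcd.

1

Repeated division with remainder:
  5t - 45 = (5/4)(4t - 32) + (-5)
  4t - 32 = (-(4/5)t + 32/5)(-5) + (0)
The last nonzero remainder is the constant -5, so the polynomials are coprime and gcd = 1.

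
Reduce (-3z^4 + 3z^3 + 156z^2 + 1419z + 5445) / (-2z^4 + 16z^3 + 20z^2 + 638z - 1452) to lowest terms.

(3z + 15)/(2z - 4)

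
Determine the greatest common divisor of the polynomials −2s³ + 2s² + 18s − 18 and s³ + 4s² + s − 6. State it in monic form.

By polynomial division,
  −2s³ + 2s² + 18s − 18 = (−2)(s³ + 4s² + s − 6) + (10s² + 20s − 30)
  s³ + 4s² + s − 6 = ((1/10)s + 1/5)(10s² + 20s − 30) + (0)
Last nonzero remainder: 10s² + 20s − 30. Dividing through by 10 gives the monic gcd s² + 2s − 3.

s² + 2s − 3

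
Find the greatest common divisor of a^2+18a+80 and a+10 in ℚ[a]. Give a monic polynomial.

a+10

Repeated division with remainder:
  a^2+18a+80 = (a+8)(a+10) + (0)
The last nonzero remainder a+10 is already monic.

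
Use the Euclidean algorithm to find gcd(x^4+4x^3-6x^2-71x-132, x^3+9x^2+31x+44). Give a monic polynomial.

Apply the Euclidean algorithm:
  x^4+4x^3-6x^2-71x-132 = (x-5)(x^3+9x^2+31x+44) + (8x^2+40x+88)
  x^3+9x^2+31x+44 = ((1/8)x+1/2)(8x^2+40x+88) + (0)
Last nonzero remainder: 8x^2+40x+88. Dividing through by 8 gives the monic gcd x^2+5x+11.

x^2+5x+11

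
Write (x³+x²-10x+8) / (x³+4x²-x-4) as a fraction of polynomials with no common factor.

Repeated division with remainder:
  x³+x²-10x+8 = (x³+4x²-x-4) + (-3x²-9x+12)
  x³+4x²-x-4 = (-(1/3)x-1/3)(-3x²-9x+12) + (0)
Last nonzero remainder: -3x²-9x+12. Dividing through by -3 gives the monic gcd x²+3x-4.
Cancel x²+3x-4 from numerator and denominator to get the reduced form.

(x-2)/(x+1)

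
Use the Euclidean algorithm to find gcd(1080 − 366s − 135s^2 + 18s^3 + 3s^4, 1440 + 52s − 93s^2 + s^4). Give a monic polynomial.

By polynomial division,
  3s^4 + 18s^3 − 135s^2 − 366s + 1080 = (3)(s^4 − 93s^2 + 52s + 1440) + (18s^3 + 144s^2 − 522s − 3240)
  s^4 − 93s^2 + 52s + 1440 = ((1/18)s − 4/9)(18s^3 + 144s^2 − 522s − 3240) + (0)
Last nonzero remainder: 18s^3 + 144s^2 − 522s − 3240. Dividing through by 18 gives the monic gcd s^3 + 8s^2 − 29s − 180.

−180 − 29s + 8s^2 + s^3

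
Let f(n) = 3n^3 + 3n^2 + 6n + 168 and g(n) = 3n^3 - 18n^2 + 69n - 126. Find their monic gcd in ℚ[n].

Euclidean algorithm in ℚ[n]:
  3n^3 + 3n^2 + 6n + 168 = (3n^3 - 18n^2 + 69n - 126) + (21n^2 - 63n + 294)
  3n^3 - 18n^2 + 69n - 126 = ((1/7)n - 3/7)(21n^2 - 63n + 294) + (0)
Last nonzero remainder: 21n^2 - 63n + 294. Dividing through by 21 gives the monic gcd n^2 - 3n + 14.

n^2 - 3n + 14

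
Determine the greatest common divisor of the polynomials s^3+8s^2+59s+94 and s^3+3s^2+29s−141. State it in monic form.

s^2+6s+47

Repeated division with remainder:
  s^3+8s^2+59s+94 = (s^3+3s^2+29s−141) + (5s^2+30s+235)
  s^3+3s^2+29s−141 = ((1/5)s−3/5)(5s^2+30s+235) + (0)
Last nonzero remainder: 5s^2+30s+235. Dividing through by 5 gives the monic gcd s^2+6s+47.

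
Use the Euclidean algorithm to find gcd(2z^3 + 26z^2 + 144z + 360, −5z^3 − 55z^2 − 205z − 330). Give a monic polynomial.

z + 6

Repeated division with remainder:
  2z^3 + 26z^2 + 144z + 360 = (−2/5)(−5z^3 − 55z^2 − 205z − 330) + (4z^2 + 62z + 228)
  −5z^3 − 55z^2 − 205z − 330 = (−(5/4)z + 45/8)(4z^2 + 62z + 228) + (−(1075/4)z − 3225/2)
  4z^2 + 62z + 228 = (−(16/1075)z − 152/1075)(−(1075/4)z − 3225/2) + (0)
Last nonzero remainder: −(1075/4)z − 3225/2. Dividing through by −1075/4 gives the monic gcd z + 6.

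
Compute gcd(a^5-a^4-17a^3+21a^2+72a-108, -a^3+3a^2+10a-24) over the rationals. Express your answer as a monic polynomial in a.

a^2+a-6

Apply the Euclidean algorithm:
  a^5-a^4-17a^3+21a^2+72a-108 = (-a^2-2a+1)(-a^3+3a^2+10a-24) + (14a^2+14a-84)
  -a^3+3a^2+10a-24 = (-(1/14)a+2/7)(14a^2+14a-84) + (0)
Last nonzero remainder: 14a^2+14a-84. Dividing through by 14 gives the monic gcd a^2+a-6.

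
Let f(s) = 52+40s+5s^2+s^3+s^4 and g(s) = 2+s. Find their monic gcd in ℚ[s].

2+s

Apply the Euclidean algorithm:
  s^4+s^3+5s^2+40s+52 = (s^3−s^2+7s+26)(s+2) + (0)
The last nonzero remainder s+2 is already monic.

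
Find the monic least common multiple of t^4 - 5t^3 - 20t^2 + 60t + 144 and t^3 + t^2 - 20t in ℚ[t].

Repeated division with remainder:
  t^4 - 5t^3 - 20t^2 + 60t + 144 = (t - 6)(t^3 + t^2 - 20t) + (6t^2 - 60t + 144)
  t^3 + t^2 - 20t = ((1/6)t + 11/6)(6t^2 - 60t + 144) + (66t - 264)
  6t^2 - 60t + 144 = ((1/11)t - 6/11)(66t - 264) + (0)
Last nonzero remainder: 66t - 264. Dividing through by 66 gives the monic gcd t - 4.
Then lcm(f, g) = f·g / gcd(f, g); expanding and making the result monic gives the answer.

t^6 - 45t^4 - 40t^3 + 444t^2 + 720t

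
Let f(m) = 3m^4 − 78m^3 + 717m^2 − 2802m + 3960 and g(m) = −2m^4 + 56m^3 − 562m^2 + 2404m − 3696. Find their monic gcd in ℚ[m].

m^3 − 21m^2 + 134m − 264

Euclidean algorithm in ℚ[m]:
  3m^4 − 78m^3 + 717m^2 − 2802m + 3960 = (−3/2)(−2m^4 + 56m^3 − 562m^2 + 2404m − 3696) + (6m^3 − 126m^2 + 804m − 1584)
  −2m^4 + 56m^3 − 562m^2 + 2404m − 3696 = (−(1/3)m + 7/3)(6m^3 − 126m^2 + 804m − 1584) + (0)
Last nonzero remainder: 6m^3 − 126m^2 + 804m − 1584. Dividing through by 6 gives the monic gcd m^3 − 21m^2 + 134m − 264.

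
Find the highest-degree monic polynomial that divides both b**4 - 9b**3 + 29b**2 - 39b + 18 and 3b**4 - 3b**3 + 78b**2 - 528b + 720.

By polynomial division,
  b**4 - 9b**3 + 29b**2 - 39b + 18 = (1/3)(3b**4 - 3b**3 + 78b**2 - 528b + 720) + (-8b**3 + 3b**2 + 137b - 222)
  3b**4 - 3b**3 + 78b**2 - 528b + 720 = (-(3/8)b + 15/64)(-8b**3 + 3b**2 + 137b - 222) + ((8235/64)b**2 - (41175/64)b + 24705/32)
  -8b**3 + 3b**2 + 137b - 222 = (-(512/8235)b - 2368/8235)((8235/64)b**2 - (41175/64)b + 24705/32) + (0)
Last nonzero remainder: (8235/64)b**2 - (41175/64)b + 24705/32. Dividing through by 8235/64 gives the monic gcd b**2 - 5b + 6.

b**2 - 5b + 6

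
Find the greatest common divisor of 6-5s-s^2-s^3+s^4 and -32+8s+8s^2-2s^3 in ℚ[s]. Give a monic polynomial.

-2+s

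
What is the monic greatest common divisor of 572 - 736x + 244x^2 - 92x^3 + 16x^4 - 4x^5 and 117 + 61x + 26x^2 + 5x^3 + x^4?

13 + x + x^2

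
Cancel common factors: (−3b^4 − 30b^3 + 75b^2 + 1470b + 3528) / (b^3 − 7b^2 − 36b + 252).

(−3b^2 − 33b − 84)/(b − 6)

By polynomial division,
  −3b^4 − 30b^3 + 75b^2 + 1470b + 3528 = (−3b − 51)(b^3 − 7b^2 − 36b + 252) + (−390b^2 + 390b + 16380)
  b^3 − 7b^2 − 36b + 252 = (−(1/390)b + 1/65)(−390b^2 + 390b + 16380) + (0)
Last nonzero remainder: −390b^2 + 390b + 16380. Dividing through by −390 gives the monic gcd b^2 − b − 42.
Cancel b^2 − b − 42 from numerator and denominator to get the reduced form.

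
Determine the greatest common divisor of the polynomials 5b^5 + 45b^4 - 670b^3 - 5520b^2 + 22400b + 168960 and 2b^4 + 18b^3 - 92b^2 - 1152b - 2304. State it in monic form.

Repeated division with remainder:
  5b^5 + 45b^4 - 670b^3 - 5520b^2 + 22400b + 168960 = ((5/2)b)(2b^4 + 18b^3 - 92b^2 - 1152b - 2304) + (-440b^3 - 2640b^2 + 28160b + 168960)
  2b^4 + 18b^3 - 92b^2 - 1152b - 2304 = (-(1/220)b - 3/220)(-440b^3 - 2640b^2 + 28160b + 168960) + (0)
Last nonzero remainder: -440b^3 - 2640b^2 + 28160b + 168960. Dividing through by -440 gives the monic gcd b^3 + 6b^2 - 64b - 384.

b^3 + 6b^2 - 64b - 384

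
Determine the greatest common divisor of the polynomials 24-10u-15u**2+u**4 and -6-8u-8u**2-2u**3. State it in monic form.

3+u

Apply the Euclidean algorithm:
  u**4-15u**2-10u+24 = (-(1/2)u+2)(-2u**3-8u**2-8u-6) + (-3u**2+3u+36)
  -2u**3-8u**2-8u-6 = ((2/3)u+10/3)(-3u**2+3u+36) + (-42u-126)
  -3u**2+3u+36 = ((1/14)u-2/7)(-42u-126) + (0)
Last nonzero remainder: -42u-126. Dividing through by -42 gives the monic gcd u+3.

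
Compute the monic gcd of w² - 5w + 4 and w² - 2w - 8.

w - 4

Repeated division with remainder:
  w² - 5w + 4 = (w² - 2w - 8) + (-3w + 12)
  w² - 2w - 8 = (-(1/3)w - 2/3)(-3w + 12) + (0)
Last nonzero remainder: -3w + 12. Dividing through by -3 gives the monic gcd w - 4.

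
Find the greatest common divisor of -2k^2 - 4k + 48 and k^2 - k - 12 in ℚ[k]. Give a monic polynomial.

k - 4

Apply the Euclidean algorithm:
  -2k^2 - 4k + 48 = (-2)(k^2 - k - 12) + (-6k + 24)
  k^2 - k - 12 = (-(1/6)k - 1/2)(-6k + 24) + (0)
Last nonzero remainder: -6k + 24. Dividing through by -6 gives the monic gcd k - 4.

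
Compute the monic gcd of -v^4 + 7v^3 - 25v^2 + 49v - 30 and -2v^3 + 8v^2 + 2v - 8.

v - 1

Euclidean algorithm in ℚ[v]:
  -v^4 + 7v^3 - 25v^2 + 49v - 30 = ((1/2)v - 3/2)(-2v^3 + 8v^2 + 2v - 8) + (-14v^2 + 56v - 42)
  -2v^3 + 8v^2 + 2v - 8 = ((1/7)v)(-14v^2 + 56v - 42) + (8v - 8)
  -14v^2 + 56v - 42 = (-(7/4)v + 21/4)(8v - 8) + (0)
Last nonzero remainder: 8v - 8. Dividing through by 8 gives the monic gcd v - 1.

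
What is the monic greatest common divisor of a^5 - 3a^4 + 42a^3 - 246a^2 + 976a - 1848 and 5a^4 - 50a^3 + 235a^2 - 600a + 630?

a^3 - 7a^2 + 26a - 42

Repeated division with remainder:
  a^5 - 3a^4 + 42a^3 - 246a^2 + 976a - 1848 = ((1/5)a + 7/5)(5a^4 - 50a^3 + 235a^2 - 600a + 630) + (65a^3 - 455a^2 + 1690a - 2730)
  5a^4 - 50a^3 + 235a^2 - 600a + 630 = ((1/13)a - 3/13)(65a^3 - 455a^2 + 1690a - 2730) + (0)
Last nonzero remainder: 65a^3 - 455a^2 + 1690a - 2730. Dividing through by 65 gives the monic gcd a^3 - 7a^2 + 26a - 42.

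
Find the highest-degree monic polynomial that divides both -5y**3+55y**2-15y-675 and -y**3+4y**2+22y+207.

y-9

By polynomial division,
  -5y**3+55y**2-15y-675 = (5)(-y**3+4y**2+22y+207) + (35y**2-125y-1710)
  -y**3+4y**2+22y+207 = (-(1/35)y+3/245)(35y**2-125y-1710) + (-(1241/49)y+11169/49)
  35y**2-125y-1710 = (-(1715/1241)y-9310/1241)(-(1241/49)y+11169/49) + (0)
Last nonzero remainder: -(1241/49)y+11169/49. Dividing through by -1241/49 gives the monic gcd y-9.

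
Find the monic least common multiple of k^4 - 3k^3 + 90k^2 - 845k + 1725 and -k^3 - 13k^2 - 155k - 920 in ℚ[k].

k^5 + 5k^4 + 66k^3 - 125k^2 - 5035k + 13800

Apply the Euclidean algorithm:
  k^4 - 3k^3 + 90k^2 - 845k + 1725 = (-k + 16)(-k^3 - 13k^2 - 155k - 920) + (143k^2 + 715k + 16445)
  -k^3 - 13k^2 - 155k - 920 = (-(1/143)k - 8/143)(143k^2 + 715k + 16445) + (0)
Last nonzero remainder: 143k^2 + 715k + 16445. Dividing through by 143 gives the monic gcd k^2 + 5k + 115.
Then lcm(f, g) = f·g / gcd(f, g); expanding and making the result monic gives the answer.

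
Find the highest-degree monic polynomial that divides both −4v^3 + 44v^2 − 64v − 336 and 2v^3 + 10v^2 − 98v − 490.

v − 7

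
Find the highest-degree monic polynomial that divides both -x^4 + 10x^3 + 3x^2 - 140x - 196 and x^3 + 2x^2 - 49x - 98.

x^2 - 5x - 14

Repeated division with remainder:
  -x^4 + 10x^3 + 3x^2 - 140x - 196 = (-x + 12)(x^3 + 2x^2 - 49x - 98) + (-70x^2 + 350x + 980)
  x^3 + 2x^2 - 49x - 98 = (-(1/70)x - 1/10)(-70x^2 + 350x + 980) + (0)
Last nonzero remainder: -70x^2 + 350x + 980. Dividing through by -70 gives the monic gcd x^2 - 5x - 14.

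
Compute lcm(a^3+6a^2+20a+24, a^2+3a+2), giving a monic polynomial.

a^4+7a^3+26a^2+44a+24

Repeated division with remainder:
  a^3+6a^2+20a+24 = (a+3)(a^2+3a+2) + (9a+18)
  a^2+3a+2 = ((1/9)a+1/9)(9a+18) + (0)
Last nonzero remainder: 9a+18. Dividing through by 9 gives the monic gcd a+2.
Then lcm(f, g) = f·g / gcd(f, g); expanding and making the result monic gives the answer.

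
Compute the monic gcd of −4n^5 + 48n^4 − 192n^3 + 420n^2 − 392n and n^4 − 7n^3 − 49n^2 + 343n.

By polynomial division,
  −4n^5 + 48n^4 − 192n^3 + 420n^2 − 392n = (−4n + 20)(n^4 − 7n^3 − 49n^2 + 343n) + (−248n^3 + 2772n^2 − 7252n)
  n^4 − 7n^3 − 49n^2 + 343n = (−(1/248)n − 259/15376)(−248n^3 + 2772n^2 − 7252n) + (−(121275/3844)n^2 + (848925/3844)n)
  −248n^3 + 2772n^2 − 7252n = ((953312/121275)n − 568912/17325)(−(121275/3844)n^2 + (848925/3844)n) + (0)
Last nonzero remainder: −(121275/3844)n^2 + (848925/3844)n. Dividing through by −121275/3844 gives the monic gcd n^2 − 7n.

n^2 − 7n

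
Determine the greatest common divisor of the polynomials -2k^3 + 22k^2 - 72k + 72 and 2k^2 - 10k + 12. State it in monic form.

Euclidean algorithm in ℚ[k]:
  -2k^3 + 22k^2 - 72k + 72 = (-k + 6)(2k^2 - 10k + 12) + (0)
Last nonzero remainder: 2k^2 - 10k + 12. Dividing through by 2 gives the monic gcd k^2 - 5k + 6.

k^2 - 5k + 6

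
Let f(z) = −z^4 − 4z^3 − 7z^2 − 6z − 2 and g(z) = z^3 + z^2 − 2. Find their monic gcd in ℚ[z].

z^2 + 2z + 2

Repeated division with remainder:
  −z^4 − 4z^3 − 7z^2 − 6z − 2 = (−z − 3)(z^3 + z^2 − 2) + (−4z^2 − 8z − 8)
  z^3 + z^2 − 2 = (−(1/4)z + 1/4)(−4z^2 − 8z − 8) + (0)
Last nonzero remainder: −4z^2 − 8z − 8. Dividing through by −4 gives the monic gcd z^2 + 2z + 2.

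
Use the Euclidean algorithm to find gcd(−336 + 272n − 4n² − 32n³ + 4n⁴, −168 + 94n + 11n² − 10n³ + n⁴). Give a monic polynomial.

Apply the Euclidean algorithm:
  4n⁴ − 32n³ − 4n² + 272n − 336 = (4)(n⁴ − 10n³ + 11n² + 94n − 168) + (8n³ − 48n² − 104n + 336)
  n⁴ − 10n³ + 11n² + 94n − 168 = ((1/8)n − 1/2)(8n³ − 48n² − 104n + 336) + (0)
Last nonzero remainder: 8n³ − 48n² − 104n + 336. Dividing through by 8 gives the monic gcd n³ − 6n² − 13n + 42.

42 − 13n − 6n² + n³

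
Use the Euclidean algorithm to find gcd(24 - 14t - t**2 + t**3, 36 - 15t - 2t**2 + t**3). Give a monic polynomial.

-12 + t + t**2

Euclidean algorithm in ℚ[t]:
  t**3 - t**2 - 14t + 24 = (t**3 - 2t**2 - 15t + 36) + (t**2 + t - 12)
  t**3 - 2t**2 - 15t + 36 = (t - 3)(t**2 + t - 12) + (0)
The last nonzero remainder t**2 + t - 12 is already monic.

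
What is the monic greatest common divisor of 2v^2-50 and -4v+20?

v-5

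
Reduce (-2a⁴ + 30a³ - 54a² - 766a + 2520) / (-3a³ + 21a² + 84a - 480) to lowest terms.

(2a² - 32a + 126)/(3a - 24)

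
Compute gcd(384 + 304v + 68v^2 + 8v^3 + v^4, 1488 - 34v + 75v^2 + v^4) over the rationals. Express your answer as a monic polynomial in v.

By polynomial division,
  v^4 + 8v^3 + 68v^2 + 304v + 384 = (v^4 + 75v^2 - 34v + 1488) + (8v^3 - 7v^2 + 338v - 1104)
  v^4 + 75v^2 - 34v + 1488 = ((1/8)v + 7/64)(8v^3 - 7v^2 + 338v - 1104) + ((2145/64)v^2 + (2145/32)v + 6435/4)
  8v^3 - 7v^2 + 338v - 1104 = ((512/2145)v - 1472/2145)((2145/64)v^2 + (2145/32)v + 6435/4) + (0)
Last nonzero remainder: (2145/64)v^2 + (2145/32)v + 6435/4. Dividing through by 2145/64 gives the monic gcd v^2 + 2v + 48.

48 + 2v + v^2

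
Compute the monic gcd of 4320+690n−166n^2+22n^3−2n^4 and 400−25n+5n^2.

80−5n+n^2

Euclidean algorithm in ℚ[n]:
  −2n^4+22n^3−166n^2+690n+4320 = (−(2/5)n^2+(12/5)n+54/5)(5n^2−25n+400) + (0)
Last nonzero remainder: 5n^2−25n+400. Dividing through by 5 gives the monic gcd n^2−5n+80.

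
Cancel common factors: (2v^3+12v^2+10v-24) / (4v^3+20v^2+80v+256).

By polynomial division,
  2v^3+12v^2+10v-24 = (1/2)(4v^3+20v^2+80v+256) + (2v^2-30v-152)
  4v^3+20v^2+80v+256 = (2v+40)(2v^2-30v-152) + (1584v+6336)
  2v^2-30v-152 = ((1/792)v-19/792)(1584v+6336) + (0)
Last nonzero remainder: 1584v+6336. Dividing through by 1584 gives the monic gcd v+4.
Cancel v+4 from numerator and denominator to get the reduced form.

(v^2+2v-3)/(2v^2+2v+32)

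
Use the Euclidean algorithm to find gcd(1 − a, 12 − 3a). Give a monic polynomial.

1

Euclidean algorithm in ℚ[a]:
  −a + 1 = (1/3)(−3a + 12) + (−3)
  −3a + 12 = (a − 4)(−3) + (0)
The last nonzero remainder is the constant −3, so the polynomials are coprime and gcd = 1.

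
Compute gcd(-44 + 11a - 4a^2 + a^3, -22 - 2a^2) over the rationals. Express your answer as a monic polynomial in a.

11 + a^2

Apply the Euclidean algorithm:
  a^3 - 4a^2 + 11a - 44 = (-(1/2)a + 2)(-2a^2 - 22) + (0)
Last nonzero remainder: -2a^2 - 22. Dividing through by -2 gives the monic gcd a^2 + 11.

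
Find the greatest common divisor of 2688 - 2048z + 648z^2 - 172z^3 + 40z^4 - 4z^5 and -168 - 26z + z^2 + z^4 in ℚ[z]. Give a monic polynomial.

-56 + 10z - 3z^2 + z^3

Apply the Euclidean algorithm:
  -4z^5 + 40z^4 - 172z^3 + 648z^2 - 2048z + 2688 = (-4z + 40)(z^4 + z^2 - 26z - 168) + (-168z^3 + 504z^2 - 1680z + 9408)
  z^4 + z^2 - 26z - 168 = (-(1/168)z - 1/56)(-168z^3 + 504z^2 - 1680z + 9408) + (0)
Last nonzero remainder: -168z^3 + 504z^2 - 1680z + 9408. Dividing through by -168 gives the monic gcd z^3 - 3z^2 + 10z - 56.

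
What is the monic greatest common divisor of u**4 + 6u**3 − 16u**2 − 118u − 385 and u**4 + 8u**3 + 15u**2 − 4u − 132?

u**2 + 4u + 11

Repeated division with remainder:
  u**4 + 6u**3 − 16u**2 − 118u − 385 = (u**4 + 8u**3 + 15u**2 − 4u − 132) + (−2u**3 − 31u**2 − 114u − 253)
  u**4 + 8u**3 + 15u**2 − 4u − 132 = (−(1/2)u + 15/4)(−2u**3 − 31u**2 − 114u − 253) + ((297/4)u**2 + 297u + 3267/4)
  −2u**3 − 31u**2 − 114u − 253 = (−(8/297)u − 92/297)((297/4)u**2 + 297u + 3267/4) + (0)
Last nonzero remainder: (297/4)u**2 + 297u + 3267/4. Dividing through by 297/4 gives the monic gcd u**2 + 4u + 11.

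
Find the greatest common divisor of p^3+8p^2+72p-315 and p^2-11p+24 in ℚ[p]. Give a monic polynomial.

p-3

Repeated division with remainder:
  p^3+8p^2+72p-315 = (p+19)(p^2-11p+24) + (257p-771)
  p^2-11p+24 = ((1/257)p-8/257)(257p-771) + (0)
Last nonzero remainder: 257p-771. Dividing through by 257 gives the monic gcd p-3.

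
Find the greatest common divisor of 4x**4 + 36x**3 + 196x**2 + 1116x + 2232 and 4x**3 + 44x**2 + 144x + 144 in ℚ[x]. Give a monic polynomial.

Euclidean algorithm in ℚ[x]:
  4x**4 + 36x**3 + 196x**2 + 1116x + 2232 = (x − 2)(4x**3 + 44x**2 + 144x + 144) + (140x**2 + 1260x + 2520)
  4x**3 + 44x**2 + 144x + 144 = ((1/35)x + 2/35)(140x**2 + 1260x + 2520) + (0)
Last nonzero remainder: 140x**2 + 1260x + 2520. Dividing through by 140 gives the monic gcd x**2 + 9x + 18.

x**2 + 9x + 18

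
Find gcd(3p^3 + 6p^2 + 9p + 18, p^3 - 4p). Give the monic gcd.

Repeated division with remainder:
  3p^3 + 6p^2 + 9p + 18 = (3)(p^3 - 4p) + (6p^2 + 21p + 18)
  p^3 - 4p = ((1/6)p - 7/12)(6p^2 + 21p + 18) + ((21/4)p + 21/2)
  6p^2 + 21p + 18 = ((8/7)p + 12/7)((21/4)p + 21/2) + (0)
Last nonzero remainder: (21/4)p + 21/2. Dividing through by 21/4 gives the monic gcd p + 2.

p + 2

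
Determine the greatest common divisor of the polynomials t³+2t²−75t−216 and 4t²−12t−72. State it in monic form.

t+3

By polynomial division,
  t³+2t²−75t−216 = ((1/4)t+5/4)(4t²−12t−72) + (−42t−126)
  4t²−12t−72 = (−(2/21)t+4/7)(−42t−126) + (0)
Last nonzero remainder: −42t−126. Dividing through by −42 gives the monic gcd t+3.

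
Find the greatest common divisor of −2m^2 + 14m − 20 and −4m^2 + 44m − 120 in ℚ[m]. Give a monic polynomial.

m − 5

By polynomial division,
  −2m^2 + 14m − 20 = (1/2)(−4m^2 + 44m − 120) + (−8m + 40)
  −4m^2 + 44m − 120 = ((1/2)m − 3)(−8m + 40) + (0)
Last nonzero remainder: −8m + 40. Dividing through by −8 gives the monic gcd m − 5.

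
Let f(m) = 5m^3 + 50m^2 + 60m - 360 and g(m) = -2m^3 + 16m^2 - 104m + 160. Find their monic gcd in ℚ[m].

m - 2

Apply the Euclidean algorithm:
  5m^3 + 50m^2 + 60m - 360 = (-5/2)(-2m^3 + 16m^2 - 104m + 160) + (90m^2 - 200m + 40)
  -2m^3 + 16m^2 - 104m + 160 = (-(1/45)m + 52/405)(90m^2 - 200m + 40) + (-(6272/81)m + 12544/81)
  90m^2 - 200m + 40 = (-(3645/3136)m + 405/1568)(-(6272/81)m + 12544/81) + (0)
Last nonzero remainder: -(6272/81)m + 12544/81. Dividing through by -6272/81 gives the monic gcd m - 2.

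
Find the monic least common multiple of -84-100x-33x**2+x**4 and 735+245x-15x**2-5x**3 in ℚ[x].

-588-784x-331x**2-33x**3+7x**4+x**5

By polynomial division,
  x**4-33x**2-100x-84 = (-(1/5)x+3/5)(-5x**3-15x**2+245x+735) + (25x**2-100x-525)
  -5x**3-15x**2+245x+735 = (-(1/5)x-7/5)(25x**2-100x-525) + (0)
Last nonzero remainder: 25x**2-100x-525. Dividing through by 25 gives the monic gcd x**2-4x-21.
Then lcm(f, g) = f·g / gcd(f, g); expanding and making the result monic gives the answer.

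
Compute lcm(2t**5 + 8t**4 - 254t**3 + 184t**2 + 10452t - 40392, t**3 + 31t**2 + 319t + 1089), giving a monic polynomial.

Repeated division with remainder:
  2t**5 + 8t**4 - 254t**3 + 184t**2 + 10452t - 40392 = (2t**2 - 54t + 782)(t**3 + 31t**2 + 319t + 1089) + (-9010t**2 - 180200t - 891990)
  t**3 + 31t**2 + 319t + 1089 = (-(1/9010)t - 11/9010)(-9010t**2 - 180200t - 891990) + (0)
Last nonzero remainder: -9010t**2 - 180200t - 891990. Dividing through by -9010 gives the monic gcd t**2 + 20t + 99.
Then lcm(f, g) = f·g / gcd(f, g); expanding and making the result monic gives the answer.

t**6 + 15t**5 - 83t**4 - 1305t**3 + 6238t**2 + 37290t - 222156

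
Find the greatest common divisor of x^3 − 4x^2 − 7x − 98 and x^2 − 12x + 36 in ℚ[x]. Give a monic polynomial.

1

By polynomial division,
  x^3 − 4x^2 − 7x − 98 = (x + 8)(x^2 − 12x + 36) + (53x − 386)
  x^2 − 12x + 36 = ((1/53)x − 250/2809)(53x − 386) + (4624/2809)
  53x − 386 = ((148877/4624)x − 542137/2312)(4624/2809) + (0)
The last nonzero remainder is the constant 4624/2809, so the polynomials are coprime and gcd = 1.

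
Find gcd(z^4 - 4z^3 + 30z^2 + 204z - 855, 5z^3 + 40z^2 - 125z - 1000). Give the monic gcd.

By polynomial division,
  z^4 - 4z^3 + 30z^2 + 204z - 855 = ((1/5)z - 12/5)(5z^3 + 40z^2 - 125z - 1000) + (151z^2 + 104z - 3255)
  5z^3 + 40z^2 - 125z - 1000 = ((5/151)z + 5520/22801)(151z^2 + 104z - 3255) + (-(966680/22801)z - 4833400/22801)
  151z^2 + 104z - 3255 = (-(3442951/966680)z + 14843451/966680)(-(966680/22801)z - 4833400/22801) + (0)
Last nonzero remainder: -(966680/22801)z - 4833400/22801. Dividing through by -966680/22801 gives the monic gcd z + 5.

z + 5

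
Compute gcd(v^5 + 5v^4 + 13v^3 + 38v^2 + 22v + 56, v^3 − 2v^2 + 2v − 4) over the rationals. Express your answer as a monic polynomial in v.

v^2 + 2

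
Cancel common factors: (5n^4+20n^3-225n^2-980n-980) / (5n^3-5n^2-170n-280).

(n^2+9n+14)/(n+4)

Euclidean algorithm in ℚ[n]:
  5n^4+20n^3-225n^2-980n-980 = (n+5)(5n^3-5n^2-170n-280) + (-30n^2+150n+420)
  5n^3-5n^2-170n-280 = (-(1/6)n-2/3)(-30n^2+150n+420) + (0)
Last nonzero remainder: -30n^2+150n+420. Dividing through by -30 gives the monic gcd n^2-5n-14.
Cancel n^2-5n-14 from numerator and denominator to get the reduced form.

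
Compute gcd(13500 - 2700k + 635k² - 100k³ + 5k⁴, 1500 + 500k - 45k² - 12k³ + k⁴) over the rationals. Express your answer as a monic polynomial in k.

100 - 20k + k²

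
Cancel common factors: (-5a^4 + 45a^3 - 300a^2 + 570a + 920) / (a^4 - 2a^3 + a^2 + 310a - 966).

Repeated division with remainder:
  -5a^4 + 45a^3 - 300a^2 + 570a + 920 = (-5)(a^4 - 2a^3 + a^2 + 310a - 966) + (35a^3 - 295a^2 + 2120a - 3910)
  a^4 - 2a^3 + a^2 + 310a - 966 = ((1/35)a + 9/49)(35a^3 - 295a^2 + 2120a - 3910) + (-(264/49)a^2 + (1584/49)a - 12144/49)
  35a^3 - 295a^2 + 2120a - 3910 = (-(1715/264)a + 4165/264)(-(264/49)a^2 + (1584/49)a - 12144/49) + (0)
Last nonzero remainder: -(264/49)a^2 + (1584/49)a - 12144/49. Dividing through by -264/49 gives the monic gcd a^2 - 6a + 46.
Cancel a^2 - 6a + 46 from numerator and denominator to get the reduced form.

(-5a^2 + 15a + 20)/(a^2 + 4a - 21)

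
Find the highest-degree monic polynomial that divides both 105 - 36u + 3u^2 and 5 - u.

-5 + u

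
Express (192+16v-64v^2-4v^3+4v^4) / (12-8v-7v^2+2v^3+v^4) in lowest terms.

(-16+4v)/(-1+v)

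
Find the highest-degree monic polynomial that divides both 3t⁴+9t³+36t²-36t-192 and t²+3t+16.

t²+3t+16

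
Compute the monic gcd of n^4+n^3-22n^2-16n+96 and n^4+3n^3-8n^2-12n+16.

n^2+2n-8

Euclidean algorithm in ℚ[n]:
  n^4+n^3-22n^2-16n+96 = (n^4+3n^3-8n^2-12n+16) + (-2n^3-14n^2-4n+80)
  n^4+3n^3-8n^2-12n+16 = (-(1/2)n+2)(-2n^3-14n^2-4n+80) + (18n^2+36n-144)
  -2n^3-14n^2-4n+80 = (-(1/9)n-5/9)(18n^2+36n-144) + (0)
Last nonzero remainder: 18n^2+36n-144. Dividing through by 18 gives the monic gcd n^2+2n-8.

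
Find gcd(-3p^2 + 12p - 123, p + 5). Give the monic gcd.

1

By polynomial division,
  -3p^2 + 12p - 123 = (-3p + 27)(p + 5) + (-258)
  p + 5 = (-(1/258)p - 5/258)(-258) + (0)
The last nonzero remainder is the constant -258, so the polynomials are coprime and gcd = 1.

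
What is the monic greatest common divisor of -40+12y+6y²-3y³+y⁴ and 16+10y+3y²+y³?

Apply the Euclidean algorithm:
  y⁴-3y³+6y²+12y-40 = (y-6)(y³+3y²+10y+16) + (14y²+56y+56)
  y³+3y²+10y+16 = ((1/14)y-1/14)(14y²+56y+56) + (10y+20)
  14y²+56y+56 = ((7/5)y+14/5)(10y+20) + (0)
Last nonzero remainder: 10y+20. Dividing through by 10 gives the monic gcd y+2.

2+y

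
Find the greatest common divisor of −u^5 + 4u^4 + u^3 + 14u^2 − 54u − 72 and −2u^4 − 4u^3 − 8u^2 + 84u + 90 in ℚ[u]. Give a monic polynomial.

u^2 − 2u − 3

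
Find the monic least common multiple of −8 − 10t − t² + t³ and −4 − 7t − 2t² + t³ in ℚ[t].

−8 − 18t − 11t² + t⁴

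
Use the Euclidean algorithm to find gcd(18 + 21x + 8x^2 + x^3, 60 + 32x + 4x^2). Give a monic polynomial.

3 + x

Repeated division with remainder:
  x^3 + 8x^2 + 21x + 18 = ((1/4)x)(4x^2 + 32x + 60) + (6x + 18)
  4x^2 + 32x + 60 = ((2/3)x + 10/3)(6x + 18) + (0)
Last nonzero remainder: 6x + 18. Dividing through by 6 gives the monic gcd x + 3.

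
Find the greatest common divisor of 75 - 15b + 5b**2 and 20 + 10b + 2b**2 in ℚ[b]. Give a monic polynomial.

1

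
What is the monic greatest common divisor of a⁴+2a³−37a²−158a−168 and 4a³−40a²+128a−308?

Euclidean algorithm in ℚ[a]:
  a⁴+2a³−37a²−158a−168 = ((1/4)a+3)(4a³−40a²+128a−308) + (51a²−465a+756)
  4a³−40a²+128a−308 = ((4/51)a−20/289)(51a²−465a+756) + ((10556/289)a−73892/289)
  51a²−465a+756 = ((14739/10556)a−7803/2639)((10556/289)a−73892/289) + (0)
Last nonzero remainder: (10556/289)a−73892/289. Dividing through by 10556/289 gives the monic gcd a−7.

a−7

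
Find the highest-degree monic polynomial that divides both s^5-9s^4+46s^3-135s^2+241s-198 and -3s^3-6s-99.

By polynomial division,
  s^5-9s^4+46s^3-135s^2+241s-198 = (-(1/3)s^2+3s-44/3)(-3s^3-6s-99) + (-150s^2+450s-1650)
  -3s^3-6s-99 = ((1/50)s+3/50)(-150s^2+450s-1650) + (0)
Last nonzero remainder: -150s^2+450s-1650. Dividing through by -150 gives the monic gcd s^2-3s+11.

s^2-3s+11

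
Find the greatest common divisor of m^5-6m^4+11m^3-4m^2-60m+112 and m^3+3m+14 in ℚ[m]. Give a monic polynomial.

Euclidean algorithm in ℚ[m]:
  m^5-6m^4+11m^3-4m^2-60m+112 = (m^2-6m+8)(m^3+3m+14) + (0)
The last nonzero remainder m^3+3m+14 is already monic.

m^3+3m+14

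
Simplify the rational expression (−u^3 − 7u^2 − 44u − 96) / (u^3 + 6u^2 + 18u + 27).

(−u^2 − 4u − 32)/(u^2 + 3u + 9)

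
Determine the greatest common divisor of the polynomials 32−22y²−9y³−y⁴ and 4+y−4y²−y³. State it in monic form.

−4+3y+y²

By polynomial division,
  −y⁴−9y³−22y²+32 = (y+5)(−y³−4y²+y+4) + (−3y²−9y+12)
  −y³−4y²+y+4 = ((1/3)y+1/3)(−3y²−9y+12) + (0)
Last nonzero remainder: −3y²−9y+12. Dividing through by −3 gives the monic gcd y²+3y−4.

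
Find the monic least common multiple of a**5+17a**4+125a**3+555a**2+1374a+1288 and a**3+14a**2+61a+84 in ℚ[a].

By polynomial division,
  a**5+17a**4+125a**3+555a**2+1374a+1288 = (a**2+3a+22)(a**3+14a**2+61a+84) + (-20a**2-220a-560)
  a**3+14a**2+61a+84 = (-(1/20)a-3/20)(-20a**2-220a-560) + (0)
Last nonzero remainder: -20a**2-220a-560. Dividing through by -20 gives the monic gcd a**2+11a+28.
Then lcm(f, g) = f·g / gcd(f, g); expanding and making the result monic gives the answer.

a**6+20a**5+176a**4+930a**3+3039a**2+5410a+3864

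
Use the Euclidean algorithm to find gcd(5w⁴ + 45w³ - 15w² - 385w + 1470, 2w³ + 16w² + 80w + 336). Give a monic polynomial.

Euclidean algorithm in ℚ[w]:
  5w⁴ + 45w³ - 15w² - 385w + 1470 = ((5/2)w + 5/2)(2w³ + 16w² + 80w + 336) + (-255w² - 1425w + 630)
  2w³ + 16w² + 80w + 336 = (-(2/255)w - 82/4335)(-255w² - 1425w + 630) + ((16758/289)w + 100548/289)
  -255w² - 1425w + 630 = (-(24565/5586)w + 1445/798)((16758/289)w + 100548/289) + (0)
Last nonzero remainder: (16758/289)w + 100548/289. Dividing through by 16758/289 gives the monic gcd w + 6.

w + 6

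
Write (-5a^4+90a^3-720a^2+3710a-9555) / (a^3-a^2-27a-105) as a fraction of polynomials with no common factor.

(-5a^3+55a^2-335a+1365)/(a^2+6a+15)

Euclidean algorithm in ℚ[a]:
  -5a^4+90a^3-720a^2+3710a-9555 = (-5a+85)(a^3-a^2-27a-105) + (-770a^2+5480a-630)
  a^3-a^2-27a-105 = (-(1/770)a-471/59290)(-770a^2+5480a-630) + ((93174/5929)a-93174/847)
  -770a^2+5480a-630 = (-(2282665/46587)a+88935/15529)((93174/5929)a-93174/847) + (0)
Last nonzero remainder: (93174/5929)a-93174/847. Dividing through by 93174/5929 gives the monic gcd a-7.
Cancel a-7 from numerator and denominator to get the reduced form.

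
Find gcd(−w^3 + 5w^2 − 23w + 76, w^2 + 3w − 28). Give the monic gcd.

w − 4

Euclidean algorithm in ℚ[w]:
  −w^3 + 5w^2 − 23w + 76 = (−w + 8)(w^2 + 3w − 28) + (−75w + 300)
  w^2 + 3w − 28 = (−(1/75)w − 7/75)(−75w + 300) + (0)
Last nonzero remainder: −75w + 300. Dividing through by −75 gives the monic gcd w − 4.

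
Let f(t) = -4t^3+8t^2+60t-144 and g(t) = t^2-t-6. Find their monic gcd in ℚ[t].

t-3

Euclidean algorithm in ℚ[t]:
  -4t^3+8t^2+60t-144 = (-4t+4)(t^2-t-6) + (40t-120)
  t^2-t-6 = ((1/40)t+1/20)(40t-120) + (0)
Last nonzero remainder: 40t-120. Dividing through by 40 gives the monic gcd t-3.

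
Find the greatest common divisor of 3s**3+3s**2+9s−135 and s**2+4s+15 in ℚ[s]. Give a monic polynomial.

s**2+4s+15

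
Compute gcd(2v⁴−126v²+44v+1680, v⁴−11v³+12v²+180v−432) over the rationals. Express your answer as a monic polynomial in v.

v²−2v−24

Apply the Euclidean algorithm:
  2v⁴−126v²+44v+1680 = (2)(v⁴−11v³+12v²+180v−432) + (22v³−150v²−316v+2544)
  v⁴−11v³+12v²+180v−432 = ((1/22)v−23/121)(22v³−150v²−316v+2544) + (−(260/121)v²+(520/121)v+6240/121)
  22v³−150v²−316v+2544 = (−(1331/130)v+6413/130)(−(260/121)v²+(520/121)v+6240/121) + (0)
Last nonzero remainder: −(260/121)v²+(520/121)v+6240/121. Dividing through by −260/121 gives the monic gcd v²−2v−24.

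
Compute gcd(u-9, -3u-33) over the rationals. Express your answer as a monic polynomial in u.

1

By polynomial division,
  u-9 = (-1/3)(-3u-33) + (-20)
  -3u-33 = ((3/20)u+33/20)(-20) + (0)
The last nonzero remainder is the constant -20, so the polynomials are coprime and gcd = 1.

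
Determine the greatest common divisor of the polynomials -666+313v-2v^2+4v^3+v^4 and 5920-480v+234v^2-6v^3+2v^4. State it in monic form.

37-3v+v^2

Apply the Euclidean algorithm:
  v^4+4v^3-2v^2+313v-666 = (1/2)(2v^4-6v^3+234v^2-480v+5920) + (7v^3-119v^2+553v-3626)
  2v^4-6v^3+234v^2-480v+5920 = ((2/7)v+4)(7v^3-119v^2+553v-3626) + (552v^2-1656v+20424)
  7v^3-119v^2+553v-3626 = ((7/552)v-49/276)(552v^2-1656v+20424) + (0)
Last nonzero remainder: 552v^2-1656v+20424. Dividing through by 552 gives the monic gcd v^2-3v+37.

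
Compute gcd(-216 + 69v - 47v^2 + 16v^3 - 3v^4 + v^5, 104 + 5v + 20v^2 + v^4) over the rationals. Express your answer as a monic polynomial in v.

By polynomial division,
  v^5 - 3v^4 + 16v^3 - 47v^2 + 69v - 216 = (v - 3)(v^4 + 20v^2 + 5v + 104) + (-4v^3 + 8v^2 - 20v + 96)
  v^4 + 20v^2 + 5v + 104 = (-(1/4)v - 1/2)(-4v^3 + 8v^2 - 20v + 96) + (19v^2 + 19v + 152)
  -4v^3 + 8v^2 - 20v + 96 = (-(4/19)v + 12/19)(19v^2 + 19v + 152) + (0)
Last nonzero remainder: 19v^2 + 19v + 152. Dividing through by 19 gives the monic gcd v^2 + v + 8.

8 + v + v^2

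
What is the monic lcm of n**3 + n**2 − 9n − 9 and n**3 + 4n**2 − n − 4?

Euclidean algorithm in ℚ[n]:
  n**3 + n**2 − 9n − 9 = (n**3 + 4n**2 − n − 4) + (−3n**2 − 8n − 5)
  n**3 + 4n**2 − n − 4 = (−(1/3)n − 4/9)(−3n**2 − 8n − 5) + (−(56/9)n − 56/9)
  −3n**2 − 8n − 5 = ((27/56)n + 45/56)(−(56/9)n − 56/9) + (0)
Last nonzero remainder: −(56/9)n − 56/9. Dividing through by −56/9 gives the monic gcd n + 1.
Then lcm(f, g) = f·g / gcd(f, g); expanding and making the result monic gives the answer.

n**5 + 4n**4 − 10n**3 − 40n**2 + 9n + 36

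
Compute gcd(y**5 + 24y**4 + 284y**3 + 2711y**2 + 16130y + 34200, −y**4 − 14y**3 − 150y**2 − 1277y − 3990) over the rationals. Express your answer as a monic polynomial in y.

Euclidean algorithm in ℚ[y]:
  y**5 + 24y**4 + 284y**3 + 2711y**2 + 16130y + 34200 = (−y − 10)(−y**4 − 14y**3 − 150y**2 − 1277y − 3990) + (−6y**3 − 66y**2 − 630y − 5700)
  −y**4 − 14y**3 − 150y**2 − 1277y − 3990 = ((1/6)y + 1/2)(−6y**3 − 66y**2 − 630y − 5700) + (−12y**2 − 12y − 1140)
  −6y**3 − 66y**2 − 630y − 5700 = ((1/2)y + 5)(−12y**2 − 12y − 1140) + (0)
Last nonzero remainder: −12y**2 − 12y − 1140. Dividing through by −12 gives the monic gcd y**2 + y + 95.

y**2 + y + 95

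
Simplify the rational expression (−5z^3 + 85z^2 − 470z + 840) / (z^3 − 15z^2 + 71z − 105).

(−5z^2 + 50z − 120)/(z^2 − 8z + 15)

Apply the Euclidean algorithm:
  −5z^3 + 85z^2 − 470z + 840 = (−5)(z^3 − 15z^2 + 71z − 105) + (10z^2 − 115z + 315)
  z^3 − 15z^2 + 71z − 105 = ((1/10)z − 7/20)(10z^2 − 115z + 315) + (−(3/4)z + 21/4)
  10z^2 − 115z + 315 = (−(40/3)z + 60)(−(3/4)z + 21/4) + (0)
Last nonzero remainder: −(3/4)z + 21/4. Dividing through by −3/4 gives the monic gcd z − 7.
Cancel z − 7 from numerator and denominator to get the reduced form.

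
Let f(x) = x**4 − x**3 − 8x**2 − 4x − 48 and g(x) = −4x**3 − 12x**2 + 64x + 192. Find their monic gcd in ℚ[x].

x**2 − x − 12

Apply the Euclidean algorithm:
  x**4 − x**3 − 8x**2 − 4x − 48 = (−(1/4)x + 1)(−4x**3 − 12x**2 + 64x + 192) + (20x**2 − 20x − 240)
  −4x**3 − 12x**2 + 64x + 192 = (−(1/5)x − 4/5)(20x**2 − 20x − 240) + (0)
Last nonzero remainder: 20x**2 − 20x − 240. Dividing through by 20 gives the monic gcd x**2 − x − 12.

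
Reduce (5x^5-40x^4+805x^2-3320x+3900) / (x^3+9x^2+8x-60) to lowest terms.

(5x^3-55x^2+215x-390)/(x+6)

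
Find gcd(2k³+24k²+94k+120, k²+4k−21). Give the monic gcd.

Euclidean algorithm in ℚ[k]:
  2k³+24k²+94k+120 = (2k+16)(k²+4k−21) + (72k+456)
  k²+4k−21 = ((1/72)k−7/216)(72k+456) + (−56/9)
  72k+456 = (−(81/7)k−513/7)(−56/9) + (0)
The last nonzero remainder is the constant −56/9, so the polynomials are coprime and gcd = 1.

1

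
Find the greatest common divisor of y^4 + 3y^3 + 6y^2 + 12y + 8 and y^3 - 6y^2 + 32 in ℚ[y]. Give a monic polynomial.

y + 2

Repeated division with remainder:
  y^4 + 3y^3 + 6y^2 + 12y + 8 = (y + 9)(y^3 - 6y^2 + 32) + (60y^2 - 20y - 280)
  y^3 - 6y^2 + 32 = ((1/60)y - 17/180)(60y^2 - 20y - 280) + ((25/9)y + 50/9)
  60y^2 - 20y - 280 = ((108/5)y - 252/5)((25/9)y + 50/9) + (0)
Last nonzero remainder: (25/9)y + 50/9. Dividing through by 25/9 gives the monic gcd y + 2.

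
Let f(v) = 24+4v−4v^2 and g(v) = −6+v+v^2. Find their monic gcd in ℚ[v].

Repeated division with remainder:
  −4v^2+4v+24 = (−4)(v^2+v−6) + (8v)
  v^2+v−6 = ((1/8)v+1/8)(8v) + (−6)
  8v = (−(4/3)v)(−6) + (0)
The last nonzero remainder is the constant −6, so the polynomials are coprime and gcd = 1.

1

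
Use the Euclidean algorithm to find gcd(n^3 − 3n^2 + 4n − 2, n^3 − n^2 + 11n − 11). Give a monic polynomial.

n − 1

Repeated division with remainder:
  n^3 − 3n^2 + 4n − 2 = (n^3 − n^2 + 11n − 11) + (−2n^2 − 7n + 9)
  n^3 − n^2 + 11n − 11 = (−(1/2)n + 9/4)(−2n^2 − 7n + 9) + ((125/4)n − 125/4)
  −2n^2 − 7n + 9 = (−(8/125)n − 36/125)((125/4)n − 125/4) + (0)
Last nonzero remainder: (125/4)n − 125/4. Dividing through by 125/4 gives the monic gcd n − 1.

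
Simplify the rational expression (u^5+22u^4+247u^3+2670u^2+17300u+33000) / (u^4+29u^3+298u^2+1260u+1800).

Apply the Euclidean algorithm:
  u^5+22u^4+247u^3+2670u^2+17300u+33000 = (u-7)(u^4+29u^3+298u^2+1260u+1800) + (152u^3+3496u^2+24320u+45600)
  u^4+29u^3+298u^2+1260u+1800 = ((1/152)u+3/76)(152u^3+3496u^2+24320u+45600) + (0)
Last nonzero remainder: 152u^3+3496u^2+24320u+45600. Dividing through by 152 gives the monic gcd u^3+23u^2+160u+300.
Cancel u^3+23u^2+160u+300 from numerator and denominator to get the reduced form.

(u^2-u+110)/(u+6)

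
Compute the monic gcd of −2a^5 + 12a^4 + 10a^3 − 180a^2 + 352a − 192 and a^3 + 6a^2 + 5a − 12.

a^2 + 3a − 4

Apply the Euclidean algorithm:
  −2a^5 + 12a^4 + 10a^3 − 180a^2 + 352a − 192 = (−2a^2 + 24a − 124)(a^3 + 6a^2 + 5a − 12) + (420a^2 + 1260a − 1680)
  a^3 + 6a^2 + 5a − 12 = ((1/420)a + 1/140)(420a^2 + 1260a − 1680) + (0)
Last nonzero remainder: 420a^2 + 1260a − 1680. Dividing through by 420 gives the monic gcd a^2 + 3a − 4.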